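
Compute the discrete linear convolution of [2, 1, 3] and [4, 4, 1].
y[0] = 2×4 = 8; y[1] = 2×4 + 1×4 = 12; y[2] = 2×1 + 1×4 + 3×4 = 18; y[3] = 1×1 + 3×4 = 13; y[4] = 3×1 = 3

[8, 12, 18, 13, 3]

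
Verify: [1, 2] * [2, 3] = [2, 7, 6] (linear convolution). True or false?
Recompute linear convolution of [1, 2] and [2, 3]: y[0] = 1×2 = 2; y[1] = 1×3 + 2×2 = 7; y[2] = 2×3 = 6 → [2, 7, 6]. Given [2, 7, 6] matches, so answer: Yes

Yes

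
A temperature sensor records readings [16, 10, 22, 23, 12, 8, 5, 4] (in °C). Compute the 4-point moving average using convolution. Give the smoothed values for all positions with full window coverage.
4-point moving average kernel = [1, 1, 1, 1]. Apply in 'valid' mode (full window coverage): avg[0] = (16 + 10 + 22 + 23) / 4 = 17.75; avg[1] = (10 + 22 + 23 + 12) / 4 = 16.75; avg[2] = (22 + 23 + 12 + 8) / 4 = 16.25; avg[3] = (23 + 12 + 8 + 5) / 4 = 12.0; avg[4] = (12 + 8 + 5 + 4) / 4 = 7.25. Smoothed values: [17.75, 16.75, 16.25, 12.0, 7.25]

[17.75, 16.75, 16.25, 12.0, 7.25]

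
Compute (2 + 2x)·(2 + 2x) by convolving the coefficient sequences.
Ascending coefficients: a = [2, 2], b = [2, 2]. c[0] = 2×2 = 4; c[1] = 2×2 + 2×2 = 8; c[2] = 2×2 = 4. Result coefficients: [4, 8, 4] → 4 + 8x + 4x^2

4 + 8x + 4x^2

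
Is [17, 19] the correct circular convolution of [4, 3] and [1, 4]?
Recompute circular convolution of [4, 3] and [1, 4]: y[0] = 4×1 + 3×4 = 16; y[1] = 4×4 + 3×1 = 19 → [16, 19]. Compare to given [17, 19]: they differ at index 0: given 17, correct 16, so answer: No

No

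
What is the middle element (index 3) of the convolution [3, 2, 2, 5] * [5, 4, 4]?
Use y[k] = Σ_i a[i]·b[k-i] at k=3. y[3] = 2×4 + 2×4 + 5×5 = 41

41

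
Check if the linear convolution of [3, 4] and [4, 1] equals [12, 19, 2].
Recompute linear convolution of [3, 4] and [4, 1]: y[0] = 3×4 = 12; y[1] = 3×1 + 4×4 = 19; y[2] = 4×1 = 4 → [12, 19, 4]. Compare to given [12, 19, 2]: they differ at index 2: given 2, correct 4, so answer: No

No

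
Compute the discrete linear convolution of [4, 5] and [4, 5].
y[0] = 4×4 = 16; y[1] = 4×5 + 5×4 = 40; y[2] = 5×5 = 25

[16, 40, 25]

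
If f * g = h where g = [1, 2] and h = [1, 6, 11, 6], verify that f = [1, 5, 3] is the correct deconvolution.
Forward-compute [1, 5, 3] * [1, 2]: h[0] = 1×1 = 1; h[1] = 1×2 + 5×1 = 7; h[2] = 5×2 + 3×1 = 13; h[3] = 3×2 = 6 → [1, 7, 13, 6]. Does not match given h = [1, 6, 11, 6].

Not verified. [1, 5, 3] * [1, 2] = [1, 7, 13, 6], which differs from [1, 6, 11, 6] at index 1.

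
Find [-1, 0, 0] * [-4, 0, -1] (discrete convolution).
y[0] = -1×-4 = 4; y[1] = -1×0 + 0×-4 = 0; y[2] = -1×-1 + 0×0 + 0×-4 = 1; y[3] = 0×-1 + 0×0 = 0; y[4] = 0×-1 = 0

[4, 0, 1, 0, 0]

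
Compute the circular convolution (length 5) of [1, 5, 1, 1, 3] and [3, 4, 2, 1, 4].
Use y[k] = Σ_j u[j]·v[(k-j) mod 5]. y[0] = 1×3 + 5×4 + 1×1 + 1×2 + 3×4 = 38; y[1] = 1×4 + 5×3 + 1×4 + 1×1 + 3×2 = 30; y[2] = 1×2 + 5×4 + 1×3 + 1×4 + 3×1 = 32; y[3] = 1×1 + 5×2 + 1×4 + 1×3 + 3×4 = 30; y[4] = 1×4 + 5×1 + 1×2 + 1×4 + 3×3 = 24. Result: [38, 30, 32, 30, 24]

[38, 30, 32, 30, 24]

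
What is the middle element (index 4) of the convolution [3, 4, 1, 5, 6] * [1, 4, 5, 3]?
Use y[k] = Σ_i a[i]·b[k-i] at k=4. y[4] = 4×3 + 1×5 + 5×4 + 6×1 = 43

43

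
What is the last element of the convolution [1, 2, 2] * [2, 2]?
Use y[k] = Σ_i a[i]·b[k-i] at k=3. y[3] = 2×2 = 4

4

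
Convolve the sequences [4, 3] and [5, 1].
y[0] = 4×5 = 20; y[1] = 4×1 + 3×5 = 19; y[2] = 3×1 = 3

[20, 19, 3]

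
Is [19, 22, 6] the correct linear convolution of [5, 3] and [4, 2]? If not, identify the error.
Recompute linear convolution of [5, 3] and [4, 2]: y[0] = 5×4 = 20; y[1] = 5×2 + 3×4 = 22; y[2] = 3×2 = 6 → [20, 22, 6]. Compare to given [19, 22, 6]: they differ at index 0: given 19, correct 20, so answer: No

No. Error at index 0: given 19, correct 20.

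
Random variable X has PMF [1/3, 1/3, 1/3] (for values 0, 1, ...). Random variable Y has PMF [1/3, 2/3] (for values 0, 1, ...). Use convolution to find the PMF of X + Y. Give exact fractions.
P(X+Y=k) = Σ_i P(X=i)·P(Y=k-i) — a convolution of [1/3, 1/3, 1/3] and [1/3, 2/3]. P(X+Y=0) = (1/3)×(1/3) = 1/9; P(X+Y=1) = (1/3)×(2/3) + (1/3)×(1/3) = 2/9 + 1/9 = 1/3; P(X+Y=2) = (1/3)×(2/3) + (1/3)×(1/3) = 2/9 + 1/9 = 1/3; P(X+Y=3) = (1/3)×(2/3) = 2/9. PMF: [1/9, 1/3, 1/3, 2/9] (sums to 1 ✓)

[1/9, 1/3, 1/3, 2/9]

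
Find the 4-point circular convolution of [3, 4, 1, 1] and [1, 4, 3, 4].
Use y[k] = Σ_j x[j]·h[(k-j) mod 4]. y[0] = 3×1 + 4×4 + 1×3 + 1×4 = 26; y[1] = 3×4 + 4×1 + 1×4 + 1×3 = 23; y[2] = 3×3 + 4×4 + 1×1 + 1×4 = 30; y[3] = 3×4 + 4×3 + 1×4 + 1×1 = 29. Result: [26, 23, 30, 29]

[26, 23, 30, 29]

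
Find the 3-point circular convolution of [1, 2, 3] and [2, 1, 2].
Use y[k] = Σ_j f[j]·g[(k-j) mod 3]. y[0] = 1×2 + 2×2 + 3×1 = 9; y[1] = 1×1 + 2×2 + 3×2 = 11; y[2] = 1×2 + 2×1 + 3×2 = 10. Result: [9, 11, 10]

[9, 11, 10]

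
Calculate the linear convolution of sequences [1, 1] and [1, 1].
y[0] = 1×1 = 1; y[1] = 1×1 + 1×1 = 2; y[2] = 1×1 = 1

[1, 2, 1]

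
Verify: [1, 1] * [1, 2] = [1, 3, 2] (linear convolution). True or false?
Recompute linear convolution of [1, 1] and [1, 2]: y[0] = 1×1 = 1; y[1] = 1×2 + 1×1 = 3; y[2] = 1×2 = 2 → [1, 3, 2]. Given [1, 3, 2] matches, so answer: Yes

Yes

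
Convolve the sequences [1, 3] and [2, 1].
y[0] = 1×2 = 2; y[1] = 1×1 + 3×2 = 7; y[2] = 3×1 = 3

[2, 7, 3]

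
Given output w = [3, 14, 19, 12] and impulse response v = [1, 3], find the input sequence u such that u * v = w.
Deconvolve w=[3, 14, 19, 12] by v=[1, 3]. Since v[0]=1, solve forward: u[0] = w[0] / 1 = 3; u[1] = (w[1] - 3×3) / 1 = 5; u[2] = (w[2] - 5×3) / 1 = 4. So u = [3, 5, 4]. Check by forward convolution: w[0] = 3×1 = 3; w[1] = 3×3 + 5×1 = 14; w[2] = 5×3 + 4×1 = 19; w[3] = 4×3 = 12

[3, 5, 4]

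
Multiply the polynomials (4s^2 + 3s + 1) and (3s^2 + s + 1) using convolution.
Ascending coefficients: a = [1, 3, 4], b = [1, 1, 3]. c[0] = 1×1 = 1; c[1] = 1×1 + 3×1 = 4; c[2] = 1×3 + 3×1 + 4×1 = 10; c[3] = 3×3 + 4×1 = 13; c[4] = 4×3 = 12. Result coefficients: [1, 4, 10, 13, 12] → 12s^4 + 13s^3 + 10s^2 + 4s + 1

12s^4 + 13s^3 + 10s^2 + 4s + 1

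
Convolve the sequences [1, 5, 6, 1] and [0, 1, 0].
y[0] = 1×0 = 0; y[1] = 1×1 + 5×0 = 1; y[2] = 1×0 + 5×1 + 6×0 = 5; y[3] = 5×0 + 6×1 + 1×0 = 6; y[4] = 6×0 + 1×1 = 1; y[5] = 1×0 = 0

[0, 1, 5, 6, 1, 0]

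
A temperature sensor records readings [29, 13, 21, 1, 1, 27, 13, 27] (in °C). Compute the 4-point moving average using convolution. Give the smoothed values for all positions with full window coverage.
4-point moving average kernel = [1, 1, 1, 1]. Apply in 'valid' mode (full window coverage): avg[0] = (29 + 13 + 21 + 1) / 4 = 16.0; avg[1] = (13 + 21 + 1 + 1) / 4 = 9.0; avg[2] = (21 + 1 + 1 + 27) / 4 = 12.5; avg[3] = (1 + 1 + 27 + 13) / 4 = 10.5; avg[4] = (1 + 27 + 13 + 27) / 4 = 17.0. Smoothed values: [16.0, 9.0, 12.5, 10.5, 17.0]

[16.0, 9.0, 12.5, 10.5, 17.0]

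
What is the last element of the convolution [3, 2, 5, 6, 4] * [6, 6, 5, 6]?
Use y[k] = Σ_i a[i]·b[k-i] at k=7. y[7] = 4×6 = 24

24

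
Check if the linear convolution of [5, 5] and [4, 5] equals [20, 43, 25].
Recompute linear convolution of [5, 5] and [4, 5]: y[0] = 5×4 = 20; y[1] = 5×5 + 5×4 = 45; y[2] = 5×5 = 25 → [20, 45, 25]. Compare to given [20, 43, 25]: they differ at index 1: given 43, correct 45, so answer: No

No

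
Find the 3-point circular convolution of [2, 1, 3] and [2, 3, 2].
Use y[k] = Σ_j x[j]·h[(k-j) mod 3]. y[0] = 2×2 + 1×2 + 3×3 = 15; y[1] = 2×3 + 1×2 + 3×2 = 14; y[2] = 2×2 + 1×3 + 3×2 = 13. Result: [15, 14, 13]

[15, 14, 13]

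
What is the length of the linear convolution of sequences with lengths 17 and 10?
Linear/full convolution length: m + n - 1 = 17 + 10 - 1 = 26

26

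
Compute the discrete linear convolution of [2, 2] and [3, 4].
y[0] = 2×3 = 6; y[1] = 2×4 + 2×3 = 14; y[2] = 2×4 = 8

[6, 14, 8]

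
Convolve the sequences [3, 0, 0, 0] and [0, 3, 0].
y[0] = 3×0 = 0; y[1] = 3×3 + 0×0 = 9; y[2] = 3×0 + 0×3 + 0×0 = 0; y[3] = 0×0 + 0×3 + 0×0 = 0; y[4] = 0×0 + 0×3 = 0; y[5] = 0×0 = 0

[0, 9, 0, 0, 0, 0]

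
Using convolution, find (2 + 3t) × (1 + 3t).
Ascending coefficients: a = [2, 3], b = [1, 3]. c[0] = 2×1 = 2; c[1] = 2×3 + 3×1 = 9; c[2] = 3×3 = 9. Result coefficients: [2, 9, 9] → 2 + 9t + 9t^2

2 + 9t + 9t^2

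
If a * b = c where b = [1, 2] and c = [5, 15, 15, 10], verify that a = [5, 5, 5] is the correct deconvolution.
Forward-compute [5, 5, 5] * [1, 2]: c[0] = 5×1 = 5; c[1] = 5×2 + 5×1 = 15; c[2] = 5×2 + 5×1 = 15; c[3] = 5×2 = 10 → [5, 15, 15, 10]. Matches given c = [5, 15, 15, 10], so verified.

Verified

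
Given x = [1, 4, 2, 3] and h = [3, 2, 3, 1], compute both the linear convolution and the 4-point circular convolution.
Linear: y_lin[0] = 1×3 = 3; y_lin[1] = 1×2 + 4×3 = 14; y_lin[2] = 1×3 + 4×2 + 2×3 = 17; y_lin[3] = 1×1 + 4×3 + 2×2 + 3×3 = 26; y_lin[4] = 4×1 + 2×3 + 3×2 = 16; y_lin[5] = 2×1 + 3×3 = 11; y_lin[6] = 3×1 = 3 → [3, 14, 17, 26, 16, 11, 3]. Circular (length 4): y[0] = 1×3 + 4×1 + 2×3 + 3×2 = 19; y[1] = 1×2 + 4×3 + 2×1 + 3×3 = 25; y[2] = 1×3 + 4×2 + 2×3 + 3×1 = 20; y[3] = 1×1 + 4×3 + 2×2 + 3×3 = 26 → [19, 25, 20, 26]

Linear: [3, 14, 17, 26, 16, 11, 3], Circular: [19, 25, 20, 26]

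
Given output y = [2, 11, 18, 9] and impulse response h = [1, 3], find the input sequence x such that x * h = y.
Deconvolve y=[2, 11, 18, 9] by h=[1, 3]. Since h[0]=1, solve forward: x[0] = y[0] / 1 = 2; x[1] = (y[1] - 2×3) / 1 = 5; x[2] = (y[2] - 5×3) / 1 = 3. So x = [2, 5, 3]. Check by forward convolution: y[0] = 2×1 = 2; y[1] = 2×3 + 5×1 = 11; y[2] = 5×3 + 3×1 = 18; y[3] = 3×3 = 9

[2, 5, 3]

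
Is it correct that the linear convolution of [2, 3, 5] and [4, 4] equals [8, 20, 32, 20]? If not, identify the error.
Recompute linear convolution of [2, 3, 5] and [4, 4]: y[0] = 2×4 = 8; y[1] = 2×4 + 3×4 = 20; y[2] = 3×4 + 5×4 = 32; y[3] = 5×4 = 20 → [8, 20, 32, 20]. Given [8, 20, 32, 20] matches, so answer: Yes

Yes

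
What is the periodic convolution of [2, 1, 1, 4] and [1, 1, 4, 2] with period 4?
Use y[k] = Σ_j x[j]·h[(k-j) mod 4]. y[0] = 2×1 + 1×2 + 1×4 + 4×1 = 12; y[1] = 2×1 + 1×1 + 1×2 + 4×4 = 21; y[2] = 2×4 + 1×1 + 1×1 + 4×2 = 18; y[3] = 2×2 + 1×4 + 1×1 + 4×1 = 13. Result: [12, 21, 18, 13]

[12, 21, 18, 13]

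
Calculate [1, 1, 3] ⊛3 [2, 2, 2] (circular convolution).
Use y[k] = Σ_j u[j]·v[(k-j) mod 3]. y[0] = 1×2 + 1×2 + 3×2 = 10; y[1] = 1×2 + 1×2 + 3×2 = 10; y[2] = 1×2 + 1×2 + 3×2 = 10. Result: [10, 10, 10]

[10, 10, 10]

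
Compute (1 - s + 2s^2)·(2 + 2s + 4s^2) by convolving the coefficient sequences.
Ascending coefficients: a = [1, -1, 2], b = [2, 2, 4]. c[0] = 1×2 = 2; c[1] = 1×2 + -1×2 = 0; c[2] = 1×4 + -1×2 + 2×2 = 6; c[3] = -1×4 + 2×2 = 0; c[4] = 2×4 = 8. Result coefficients: [2, 0, 6, 0, 8] → 2 + 6s^2 + 8s^4

2 + 6s^2 + 8s^4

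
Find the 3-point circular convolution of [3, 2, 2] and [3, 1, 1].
Use y[k] = Σ_j u[j]·v[(k-j) mod 3]. y[0] = 3×3 + 2×1 + 2×1 = 13; y[1] = 3×1 + 2×3 + 2×1 = 11; y[2] = 3×1 + 2×1 + 2×3 = 11. Result: [13, 11, 11]

[13, 11, 11]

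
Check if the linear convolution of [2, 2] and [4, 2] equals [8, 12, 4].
Recompute linear convolution of [2, 2] and [4, 2]: y[0] = 2×4 = 8; y[1] = 2×2 + 2×4 = 12; y[2] = 2×2 = 4 → [8, 12, 4]. Given [8, 12, 4] matches, so answer: Yes

Yes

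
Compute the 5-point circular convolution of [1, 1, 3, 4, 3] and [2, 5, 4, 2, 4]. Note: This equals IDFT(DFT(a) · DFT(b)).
Either evaluate y[k] = Σ_j a[j]·b[(k-j) mod 5] directly, or use IDFT(DFT(a) · DFT(b)). y[0] = 1×2 + 1×4 + 3×2 + 4×4 + 3×5 = 43; y[1] = 1×5 + 1×2 + 3×4 + 4×2 + 3×4 = 39; y[2] = 1×4 + 1×5 + 3×2 + 4×4 + 3×2 = 37; y[3] = 1×2 + 1×4 + 3×5 + 4×2 + 3×4 = 41; y[4] = 1×4 + 1×2 + 3×4 + 4×5 + 3×2 = 44. Result: [43, 39, 37, 41, 44]

[43, 39, 37, 41, 44]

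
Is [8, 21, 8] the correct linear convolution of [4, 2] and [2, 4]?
Recompute linear convolution of [4, 2] and [2, 4]: y[0] = 4×2 = 8; y[1] = 4×4 + 2×2 = 20; y[2] = 2×4 = 8 → [8, 20, 8]. Compare to given [8, 21, 8]: they differ at index 1: given 21, correct 20, so answer: No

No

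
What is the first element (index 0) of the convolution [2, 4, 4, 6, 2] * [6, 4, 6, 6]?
Use y[k] = Σ_i a[i]·b[k-i] at k=0. y[0] = 2×6 = 12

12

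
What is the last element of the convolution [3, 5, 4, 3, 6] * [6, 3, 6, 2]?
Use y[k] = Σ_i a[i]·b[k-i] at k=7. y[7] = 6×2 = 12

12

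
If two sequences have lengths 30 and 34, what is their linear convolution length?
Linear/full convolution length: m + n - 1 = 30 + 34 - 1 = 63

63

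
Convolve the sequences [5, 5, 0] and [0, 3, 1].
y[0] = 5×0 = 0; y[1] = 5×3 + 5×0 = 15; y[2] = 5×1 + 5×3 + 0×0 = 20; y[3] = 5×1 + 0×3 = 5; y[4] = 0×1 = 0

[0, 15, 20, 5, 0]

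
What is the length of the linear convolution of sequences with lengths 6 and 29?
Linear/full convolution length: m + n - 1 = 6 + 29 - 1 = 34

34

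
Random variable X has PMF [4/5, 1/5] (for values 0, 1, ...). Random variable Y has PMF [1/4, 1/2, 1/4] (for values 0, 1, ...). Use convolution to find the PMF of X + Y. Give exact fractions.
P(X+Y=k) = Σ_i P(X=i)·P(Y=k-i) — a convolution of [4/5, 1/5] and [1/4, 1/2, 1/4]. P(X+Y=0) = (4/5)×(1/4) = 1/5; P(X+Y=1) = (4/5)×(1/2) + (1/5)×(1/4) = 2/5 + 1/20 = 9/20; P(X+Y=2) = (4/5)×(1/4) + (1/5)×(1/2) = 1/5 + 1/10 = 3/10; P(X+Y=3) = (1/5)×(1/4) = 1/20. PMF: [1/5, 9/20, 3/10, 1/20] (sums to 1 ✓)

[1/5, 9/20, 3/10, 1/20]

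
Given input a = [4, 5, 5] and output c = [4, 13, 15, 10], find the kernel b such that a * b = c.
Output length 4 = len(a) + len(b) - 1 ⇒ len(b) = 2. Solve b forward using b[k] = (c[k] - Σ_{i≥1} a[i]·b[k-i]) / a[0]: b[0] = c[0] / a[0] = 4 / 4 = 1; b[1] = (c[1] - 5×1) / a[0] = (13 - 5×1) / 4 = 2. So b = [1, 2]. Forward-check [4, 5, 5] * [1, 2]: c[0] = 4×1 = 4; c[1] = 4×2 + 5×1 = 13; c[2] = 5×2 + 5×1 = 15; c[3] = 5×2 = 10 → [4, 13, 15, 10] ✓

[1, 2]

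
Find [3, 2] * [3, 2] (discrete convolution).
y[0] = 3×3 = 9; y[1] = 3×2 + 2×3 = 12; y[2] = 2×2 = 4

[9, 12, 4]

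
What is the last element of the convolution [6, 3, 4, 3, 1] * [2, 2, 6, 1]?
Use y[k] = Σ_i a[i]·b[k-i] at k=7. y[7] = 1×1 = 1

1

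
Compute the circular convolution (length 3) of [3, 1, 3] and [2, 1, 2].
Use y[k] = Σ_j a[j]·b[(k-j) mod 3]. y[0] = 3×2 + 1×2 + 3×1 = 11; y[1] = 3×1 + 1×2 + 3×2 = 11; y[2] = 3×2 + 1×1 + 3×2 = 13. Result: [11, 11, 13]

[11, 11, 13]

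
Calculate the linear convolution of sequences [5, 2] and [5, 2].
y[0] = 5×5 = 25; y[1] = 5×2 + 2×5 = 20; y[2] = 2×2 = 4

[25, 20, 4]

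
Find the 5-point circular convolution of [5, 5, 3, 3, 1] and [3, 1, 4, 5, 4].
Use y[k] = Σ_j a[j]·b[(k-j) mod 5]. y[0] = 5×3 + 5×4 + 3×5 + 3×4 + 1×1 = 63; y[1] = 5×1 + 5×3 + 3×4 + 3×5 + 1×4 = 51; y[2] = 5×4 + 5×1 + 3×3 + 3×4 + 1×5 = 51; y[3] = 5×5 + 5×4 + 3×1 + 3×3 + 1×4 = 61; y[4] = 5×4 + 5×5 + 3×4 + 3×1 + 1×3 = 63. Result: [63, 51, 51, 61, 63]

[63, 51, 51, 61, 63]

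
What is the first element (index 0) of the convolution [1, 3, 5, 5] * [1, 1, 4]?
Use y[k] = Σ_i a[i]·b[k-i] at k=0. y[0] = 1×1 = 1

1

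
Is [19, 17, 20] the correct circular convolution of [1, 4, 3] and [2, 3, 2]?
Recompute circular convolution of [1, 4, 3] and [2, 3, 2]: y[0] = 1×2 + 4×2 + 3×3 = 19; y[1] = 1×3 + 4×2 + 3×2 = 17; y[2] = 1×2 + 4×3 + 3×2 = 20 → [19, 17, 20]. Given [19, 17, 20] matches, so answer: Yes

Yes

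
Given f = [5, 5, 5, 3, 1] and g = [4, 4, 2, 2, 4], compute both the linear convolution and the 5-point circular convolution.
Linear: y_lin[0] = 5×4 = 20; y_lin[1] = 5×4 + 5×4 = 40; y_lin[2] = 5×2 + 5×4 + 5×4 = 50; y_lin[3] = 5×2 + 5×2 + 5×4 + 3×4 = 52; y_lin[4] = 5×4 + 5×2 + 5×2 + 3×4 + 1×4 = 56; y_lin[5] = 5×4 + 5×2 + 3×2 + 1×4 = 40; y_lin[6] = 5×4 + 3×2 + 1×2 = 28; y_lin[7] = 3×4 + 1×2 = 14; y_lin[8] = 1×4 = 4 → [20, 40, 50, 52, 56, 40, 28, 14, 4]. Circular (length 5): y[0] = 5×4 + 5×4 + 5×2 + 3×2 + 1×4 = 60; y[1] = 5×4 + 5×4 + 5×4 + 3×2 + 1×2 = 68; y[2] = 5×2 + 5×4 + 5×4 + 3×4 + 1×2 = 64; y[3] = 5×2 + 5×2 + 5×4 + 3×4 + 1×4 = 56; y[4] = 5×4 + 5×2 + 5×2 + 3×4 + 1×4 = 56 → [60, 68, 64, 56, 56]

Linear: [20, 40, 50, 52, 56, 40, 28, 14, 4], Circular: [60, 68, 64, 56, 56]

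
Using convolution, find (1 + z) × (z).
Ascending coefficients: a = [1, 1], b = [0, 1]. c[0] = 1×0 = 0; c[1] = 1×1 + 1×0 = 1; c[2] = 1×1 = 1. Result coefficients: [0, 1, 1] → z + z^2

z + z^2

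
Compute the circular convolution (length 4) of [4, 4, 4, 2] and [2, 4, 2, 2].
Use y[k] = Σ_j x[j]·h[(k-j) mod 4]. y[0] = 4×2 + 4×2 + 4×2 + 2×4 = 32; y[1] = 4×4 + 4×2 + 4×2 + 2×2 = 36; y[2] = 4×2 + 4×4 + 4×2 + 2×2 = 36; y[3] = 4×2 + 4×2 + 4×4 + 2×2 = 36. Result: [32, 36, 36, 36]

[32, 36, 36, 36]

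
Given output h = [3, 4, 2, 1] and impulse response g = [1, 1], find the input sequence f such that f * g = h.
Deconvolve h=[3, 4, 2, 1] by g=[1, 1]. Since g[0]=1, solve forward: f[0] = h[0] / 1 = 3; f[1] = (h[1] - 3×1) / 1 = 1; f[2] = (h[2] - 1×1) / 1 = 1. So f = [3, 1, 1]. Check by forward convolution: h[0] = 3×1 = 3; h[1] = 3×1 + 1×1 = 4; h[2] = 1×1 + 1×1 = 2; h[3] = 1×1 = 1

[3, 1, 1]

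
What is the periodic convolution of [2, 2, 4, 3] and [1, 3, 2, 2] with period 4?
Use y[k] = Σ_j f[j]·g[(k-j) mod 4]. y[0] = 2×1 + 2×2 + 4×2 + 3×3 = 23; y[1] = 2×3 + 2×1 + 4×2 + 3×2 = 22; y[2] = 2×2 + 2×3 + 4×1 + 3×2 = 20; y[3] = 2×2 + 2×2 + 4×3 + 3×1 = 23. Result: [23, 22, 20, 23]

[23, 22, 20, 23]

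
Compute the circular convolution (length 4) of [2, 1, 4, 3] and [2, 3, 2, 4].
Use y[k] = Σ_j s[j]·t[(k-j) mod 4]. y[0] = 2×2 + 1×4 + 4×2 + 3×3 = 25; y[1] = 2×3 + 1×2 + 4×4 + 3×2 = 30; y[2] = 2×2 + 1×3 + 4×2 + 3×4 = 27; y[3] = 2×4 + 1×2 + 4×3 + 3×2 = 28. Result: [25, 30, 27, 28]

[25, 30, 27, 28]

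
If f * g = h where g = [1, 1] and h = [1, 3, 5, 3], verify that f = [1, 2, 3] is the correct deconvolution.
Forward-compute [1, 2, 3] * [1, 1]: h[0] = 1×1 = 1; h[1] = 1×1 + 2×1 = 3; h[2] = 2×1 + 3×1 = 5; h[3] = 3×1 = 3 → [1, 3, 5, 3]. Matches given h = [1, 3, 5, 3], so verified.

Verified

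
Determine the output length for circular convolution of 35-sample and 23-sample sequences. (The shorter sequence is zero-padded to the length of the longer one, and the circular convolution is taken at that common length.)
Circular convolution (zero-padding the shorter input) has length max(m, n) = max(35, 23) = 35

35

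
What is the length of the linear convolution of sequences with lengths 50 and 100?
Linear/full convolution length: m + n - 1 = 50 + 100 - 1 = 149

149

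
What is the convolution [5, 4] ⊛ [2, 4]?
y[0] = 5×2 = 10; y[1] = 5×4 + 4×2 = 28; y[2] = 4×4 = 16

[10, 28, 16]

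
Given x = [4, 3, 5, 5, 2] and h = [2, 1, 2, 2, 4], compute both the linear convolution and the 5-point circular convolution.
Linear: y_lin[0] = 4×2 = 8; y_lin[1] = 4×1 + 3×2 = 10; y_lin[2] = 4×2 + 3×1 + 5×2 = 21; y_lin[3] = 4×2 + 3×2 + 5×1 + 5×2 = 29; y_lin[4] = 4×4 + 3×2 + 5×2 + 5×1 + 2×2 = 41; y_lin[5] = 3×4 + 5×2 + 5×2 + 2×1 = 34; y_lin[6] = 5×4 + 5×2 + 2×2 = 34; y_lin[7] = 5×4 + 2×2 = 24; y_lin[8] = 2×4 = 8 → [8, 10, 21, 29, 41, 34, 34, 24, 8]. Circular (length 5): y[0] = 4×2 + 3×4 + 5×2 + 5×2 + 2×1 = 42; y[1] = 4×1 + 3×2 + 5×4 + 5×2 + 2×2 = 44; y[2] = 4×2 + 3×1 + 5×2 + 5×4 + 2×2 = 45; y[3] = 4×2 + 3×2 + 5×1 + 5×2 + 2×4 = 37; y[4] = 4×4 + 3×2 + 5×2 + 5×1 + 2×2 = 41 → [42, 44, 45, 37, 41]

Linear: [8, 10, 21, 29, 41, 34, 34, 24, 8], Circular: [42, 44, 45, 37, 41]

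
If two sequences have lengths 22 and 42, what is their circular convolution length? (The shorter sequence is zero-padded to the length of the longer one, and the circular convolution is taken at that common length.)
Circular convolution (zero-padding the shorter input) has length max(m, n) = max(22, 42) = 42

42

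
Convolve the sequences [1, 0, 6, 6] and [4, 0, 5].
y[0] = 1×4 = 4; y[1] = 1×0 + 0×4 = 0; y[2] = 1×5 + 0×0 + 6×4 = 29; y[3] = 0×5 + 6×0 + 6×4 = 24; y[4] = 6×5 + 6×0 = 30; y[5] = 6×5 = 30

[4, 0, 29, 24, 30, 30]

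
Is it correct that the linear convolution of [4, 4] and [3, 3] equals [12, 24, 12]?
Recompute linear convolution of [4, 4] and [3, 3]: y[0] = 4×3 = 12; y[1] = 4×3 + 4×3 = 24; y[2] = 4×3 = 12 → [12, 24, 12]. Given [12, 24, 12] matches, so answer: Yes

Yes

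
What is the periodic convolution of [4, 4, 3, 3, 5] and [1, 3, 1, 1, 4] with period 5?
Use y[k] = Σ_j x[j]·h[(k-j) mod 5]. y[0] = 4×1 + 4×4 + 3×1 + 3×1 + 5×3 = 41; y[1] = 4×3 + 4×1 + 3×4 + 3×1 + 5×1 = 36; y[2] = 4×1 + 4×3 + 3×1 + 3×4 + 5×1 = 36; y[3] = 4×1 + 4×1 + 3×3 + 3×1 + 5×4 = 40; y[4] = 4×4 + 4×1 + 3×1 + 3×3 + 5×1 = 37. Result: [41, 36, 36, 40, 37]

[41, 36, 36, 40, 37]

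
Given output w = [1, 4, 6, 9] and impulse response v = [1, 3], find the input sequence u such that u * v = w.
Deconvolve w=[1, 4, 6, 9] by v=[1, 3]. Since v[0]=1, solve forward: u[0] = w[0] / 1 = 1; u[1] = (w[1] - 1×3) / 1 = 1; u[2] = (w[2] - 1×3) / 1 = 3. So u = [1, 1, 3]. Check by forward convolution: w[0] = 1×1 = 1; w[1] = 1×3 + 1×1 = 4; w[2] = 1×3 + 3×1 = 6; w[3] = 3×3 = 9

[1, 1, 3]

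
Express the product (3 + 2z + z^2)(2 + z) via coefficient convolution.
Ascending coefficients: a = [3, 2, 1], b = [2, 1]. c[0] = 3×2 = 6; c[1] = 3×1 + 2×2 = 7; c[2] = 2×1 + 1×2 = 4; c[3] = 1×1 = 1. Result coefficients: [6, 7, 4, 1] → 6 + 7z + 4z^2 + z^3

6 + 7z + 4z^2 + z^3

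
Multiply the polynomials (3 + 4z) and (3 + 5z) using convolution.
Ascending coefficients: a = [3, 4], b = [3, 5]. c[0] = 3×3 = 9; c[1] = 3×5 + 4×3 = 27; c[2] = 4×5 = 20. Result coefficients: [9, 27, 20] → 9 + 27z + 20z^2

9 + 27z + 20z^2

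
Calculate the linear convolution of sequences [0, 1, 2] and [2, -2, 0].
y[0] = 0×2 = 0; y[1] = 0×-2 + 1×2 = 2; y[2] = 0×0 + 1×-2 + 2×2 = 2; y[3] = 1×0 + 2×-2 = -4; y[4] = 2×0 = 0

[0, 2, 2, -4, 0]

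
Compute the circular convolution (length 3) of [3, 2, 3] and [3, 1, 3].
Use y[k] = Σ_j f[j]·g[(k-j) mod 3]. y[0] = 3×3 + 2×3 + 3×1 = 18; y[1] = 3×1 + 2×3 + 3×3 = 18; y[2] = 3×3 + 2×1 + 3×3 = 20. Result: [18, 18, 20]

[18, 18, 20]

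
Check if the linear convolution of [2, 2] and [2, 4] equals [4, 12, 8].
Recompute linear convolution of [2, 2] and [2, 4]: y[0] = 2×2 = 4; y[1] = 2×4 + 2×2 = 12; y[2] = 2×4 = 8 → [4, 12, 8]. Given [4, 12, 8] matches, so answer: Yes

Yes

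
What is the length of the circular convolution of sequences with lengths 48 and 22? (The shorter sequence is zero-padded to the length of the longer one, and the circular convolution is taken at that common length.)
Circular convolution (zero-padding the shorter input) has length max(m, n) = max(48, 22) = 48

48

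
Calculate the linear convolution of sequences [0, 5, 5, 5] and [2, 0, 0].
y[0] = 0×2 = 0; y[1] = 0×0 + 5×2 = 10; y[2] = 0×0 + 5×0 + 5×2 = 10; y[3] = 5×0 + 5×0 + 5×2 = 10; y[4] = 5×0 + 5×0 = 0; y[5] = 5×0 = 0

[0, 10, 10, 10, 0, 0]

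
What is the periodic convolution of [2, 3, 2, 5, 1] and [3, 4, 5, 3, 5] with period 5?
Use y[k] = Σ_j u[j]·v[(k-j) mod 5]. y[0] = 2×3 + 3×5 + 2×3 + 5×5 + 1×4 = 56; y[1] = 2×4 + 3×3 + 2×5 + 5×3 + 1×5 = 47; y[2] = 2×5 + 3×4 + 2×3 + 5×5 + 1×3 = 56; y[3] = 2×3 + 3×5 + 2×4 + 5×3 + 1×5 = 49; y[4] = 2×5 + 3×3 + 2×5 + 5×4 + 1×3 = 52. Result: [56, 47, 56, 49, 52]

[56, 47, 56, 49, 52]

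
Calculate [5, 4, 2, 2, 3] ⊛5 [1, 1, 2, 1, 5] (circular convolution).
Use y[k] = Σ_j u[j]·v[(k-j) mod 5]. y[0] = 5×1 + 4×5 + 2×1 + 2×2 + 3×1 = 34; y[1] = 5×1 + 4×1 + 2×5 + 2×1 + 3×2 = 27; y[2] = 5×2 + 4×1 + 2×1 + 2×5 + 3×1 = 29; y[3] = 5×1 + 4×2 + 2×1 + 2×1 + 3×5 = 32; y[4] = 5×5 + 4×1 + 2×2 + 2×1 + 3×1 = 38. Result: [34, 27, 29, 32, 38]

[34, 27, 29, 32, 38]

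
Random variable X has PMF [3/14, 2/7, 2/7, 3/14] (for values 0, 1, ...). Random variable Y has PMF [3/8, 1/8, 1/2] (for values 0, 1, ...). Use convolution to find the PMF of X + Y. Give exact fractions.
P(X+Y=k) = Σ_i P(X=i)·P(Y=k-i) — a convolution of [3/14, 2/7, 2/7, 3/14] and [3/8, 1/8, 1/2]. P(X+Y=0) = (3/14)×(3/8) = 9/112; P(X+Y=1) = (3/14)×(1/8) + (2/7)×(3/8) = 3/112 + 3/28 = 15/112; P(X+Y=2) = (3/14)×(1/2) + (2/7)×(1/8) + (2/7)×(3/8) = 3/28 + 1/28 + 3/28 = 1/4; P(X+Y=3) = (2/7)×(1/2) + (2/7)×(1/8) + (3/14)×(3/8) = 1/7 + 1/28 + 9/112 = 29/112; P(X+Y=4) = (2/7)×(1/2) + (3/14)×(1/8) = 1/7 + 3/112 = 19/112; P(X+Y=5) = (3/14)×(1/2) = 3/28. PMF: [9/112, 15/112, 1/4, 29/112, 19/112, 3/28] (sums to 1 ✓)

[9/112, 15/112, 1/4, 29/112, 19/112, 3/28]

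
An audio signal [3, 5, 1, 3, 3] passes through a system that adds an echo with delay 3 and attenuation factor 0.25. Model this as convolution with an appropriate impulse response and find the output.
Direct-path + delayed-attenuated-path model → impulse response h = [1, 0, 0, 0.25] (1 at lag 0, 0.25 at lag 3). Output y[n] = x[n] + 0.25·x[n - 3] (with x[n] = 0 outside 0..4): y[0] = 3 + 0.25×0 = 3; y[1] = 5 + 0.25×0 = 5; y[2] = 1 + 0.25×0 = 1; y[3] = 3 + 0.25×3 = 3.75; y[4] = 3 + 0.25×5 = 4.25; y[5] = 0 + 0.25×1 = 0.25; y[6] = 0 + 0.25×3 = 0.75; y[7] = 0 + 0.25×3 = 0.75. So y = [3, 5, 1, 3.75, 4.25, 0.25, 0.75, 0.75]

[3, 5, 1, 3.75, 4.25, 0.25, 0.75, 0.75]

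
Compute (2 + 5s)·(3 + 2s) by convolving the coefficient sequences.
Ascending coefficients: a = [2, 5], b = [3, 2]. c[0] = 2×3 = 6; c[1] = 2×2 + 5×3 = 19; c[2] = 5×2 = 10. Result coefficients: [6, 19, 10] → 6 + 19s + 10s^2

6 + 19s + 10s^2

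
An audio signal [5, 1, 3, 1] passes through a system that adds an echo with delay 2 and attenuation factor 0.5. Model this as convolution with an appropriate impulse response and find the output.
Direct-path + delayed-attenuated-path model → impulse response h = [1, 0, 0.5] (1 at lag 0, 0.5 at lag 2). Output y[n] = x[n] + 0.5·x[n - 2] (with x[n] = 0 outside 0..3): y[0] = 5 + 0.5×0 = 5; y[1] = 1 + 0.5×0 = 1; y[2] = 3 + 0.5×5 = 5.5; y[3] = 1 + 0.5×1 = 1.5; y[4] = 0 + 0.5×3 = 1.5; y[5] = 0 + 0.5×1 = 0.5. So y = [5, 1, 5.5, 1.5, 1.5, 0.5]

[5, 1, 5.5, 1.5, 1.5, 0.5]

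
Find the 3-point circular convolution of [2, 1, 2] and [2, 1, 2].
Use y[k] = Σ_j s[j]·t[(k-j) mod 3]. y[0] = 2×2 + 1×2 + 2×1 = 8; y[1] = 2×1 + 1×2 + 2×2 = 8; y[2] = 2×2 + 1×1 + 2×2 = 9. Result: [8, 8, 9]

[8, 8, 9]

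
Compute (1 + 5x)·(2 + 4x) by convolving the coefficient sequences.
Ascending coefficients: a = [1, 5], b = [2, 4]. c[0] = 1×2 = 2; c[1] = 1×4 + 5×2 = 14; c[2] = 5×4 = 20. Result coefficients: [2, 14, 20] → 2 + 14x + 20x^2

2 + 14x + 20x^2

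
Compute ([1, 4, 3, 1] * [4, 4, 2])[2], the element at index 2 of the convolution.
Use y[k] = Σ_i a[i]·b[k-i] at k=2. y[2] = 1×2 + 4×4 + 3×4 = 30

30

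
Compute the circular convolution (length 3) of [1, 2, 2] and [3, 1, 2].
Use y[k] = Σ_j a[j]·b[(k-j) mod 3]. y[0] = 1×3 + 2×2 + 2×1 = 9; y[1] = 1×1 + 2×3 + 2×2 = 11; y[2] = 1×2 + 2×1 + 2×3 = 10. Result: [9, 11, 10]

[9, 11, 10]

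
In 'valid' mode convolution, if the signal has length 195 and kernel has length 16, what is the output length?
'Valid' mode counts only positions where the kernel fully overlaps the signal: m - n + 1 = 195 - 16 + 1 = 180

180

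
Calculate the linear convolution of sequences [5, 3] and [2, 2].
y[0] = 5×2 = 10; y[1] = 5×2 + 3×2 = 16; y[2] = 3×2 = 6

[10, 16, 6]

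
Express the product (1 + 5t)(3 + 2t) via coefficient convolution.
Ascending coefficients: a = [1, 5], b = [3, 2]. c[0] = 1×3 = 3; c[1] = 1×2 + 5×3 = 17; c[2] = 5×2 = 10. Result coefficients: [3, 17, 10] → 3 + 17t + 10t^2

3 + 17t + 10t^2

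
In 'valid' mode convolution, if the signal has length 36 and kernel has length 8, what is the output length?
'Valid' mode counts only positions where the kernel fully overlaps the signal: m - n + 1 = 36 - 8 + 1 = 29

29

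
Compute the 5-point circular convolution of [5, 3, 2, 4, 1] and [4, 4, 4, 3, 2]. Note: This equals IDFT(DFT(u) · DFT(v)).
Either evaluate y[k] = Σ_j u[j]·v[(k-j) mod 5] directly, or use IDFT(DFT(u) · DFT(v)). y[0] = 5×4 + 3×2 + 2×3 + 4×4 + 1×4 = 52; y[1] = 5×4 + 3×4 + 2×2 + 4×3 + 1×4 = 52; y[2] = 5×4 + 3×4 + 2×4 + 4×2 + 1×3 = 51; y[3] = 5×3 + 3×4 + 2×4 + 4×4 + 1×2 = 53; y[4] = 5×2 + 3×3 + 2×4 + 4×4 + 1×4 = 47. Result: [52, 52, 51, 53, 47]

[52, 52, 51, 53, 47]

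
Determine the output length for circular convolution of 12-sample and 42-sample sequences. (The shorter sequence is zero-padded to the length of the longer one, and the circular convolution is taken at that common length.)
Circular convolution (zero-padding the shorter input) has length max(m, n) = max(12, 42) = 42

42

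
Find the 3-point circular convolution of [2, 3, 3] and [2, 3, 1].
Use y[k] = Σ_j s[j]·t[(k-j) mod 3]. y[0] = 2×2 + 3×1 + 3×3 = 16; y[1] = 2×3 + 3×2 + 3×1 = 15; y[2] = 2×1 + 3×3 + 3×2 = 17. Result: [16, 15, 17]

[16, 15, 17]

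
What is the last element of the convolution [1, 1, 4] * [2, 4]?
Use y[k] = Σ_i a[i]·b[k-i] at k=3. y[3] = 4×4 = 16

16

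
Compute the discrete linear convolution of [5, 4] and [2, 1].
y[0] = 5×2 = 10; y[1] = 5×1 + 4×2 = 13; y[2] = 4×1 = 4

[10, 13, 4]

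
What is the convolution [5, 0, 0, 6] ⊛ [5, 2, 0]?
y[0] = 5×5 = 25; y[1] = 5×2 + 0×5 = 10; y[2] = 5×0 + 0×2 + 0×5 = 0; y[3] = 0×0 + 0×2 + 6×5 = 30; y[4] = 0×0 + 6×2 = 12; y[5] = 6×0 = 0

[25, 10, 0, 30, 12, 0]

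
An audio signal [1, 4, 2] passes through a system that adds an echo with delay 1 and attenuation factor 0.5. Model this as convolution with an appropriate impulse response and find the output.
Direct-path + delayed-attenuated-path model → impulse response h = [1, 0.5] (1 at lag 0, 0.5 at lag 1). Output y[n] = x[n] + 0.5·x[n - 1] (with x[n] = 0 outside 0..2): y[0] = 1 + 0.5×0 = 1; y[1] = 4 + 0.5×1 = 4.5; y[2] = 2 + 0.5×4 = 4.0; y[3] = 0 + 0.5×2 = 1.0. So y = [1, 4.5, 4.0, 1.0]

[1, 4.5, 4.0, 1.0]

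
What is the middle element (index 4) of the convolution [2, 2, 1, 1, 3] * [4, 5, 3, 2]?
Use y[k] = Σ_i a[i]·b[k-i] at k=4. y[4] = 2×2 + 1×3 + 1×5 + 3×4 = 24

24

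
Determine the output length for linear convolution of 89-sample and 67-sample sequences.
Linear/full convolution length: m + n - 1 = 89 + 67 - 1 = 155

155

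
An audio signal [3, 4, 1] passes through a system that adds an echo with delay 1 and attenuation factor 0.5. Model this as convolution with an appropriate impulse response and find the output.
Direct-path + delayed-attenuated-path model → impulse response h = [1, 0.5] (1 at lag 0, 0.5 at lag 1). Output y[n] = x[n] + 0.5·x[n - 1] (with x[n] = 0 outside 0..2): y[0] = 3 + 0.5×0 = 3; y[1] = 4 + 0.5×3 = 5.5; y[2] = 1 + 0.5×4 = 3.0; y[3] = 0 + 0.5×1 = 0.5. So y = [3, 5.5, 3.0, 0.5]

[3, 5.5, 3.0, 0.5]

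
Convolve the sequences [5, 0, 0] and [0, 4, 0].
y[0] = 5×0 = 0; y[1] = 5×4 + 0×0 = 20; y[2] = 5×0 + 0×4 + 0×0 = 0; y[3] = 0×0 + 0×4 = 0; y[4] = 0×0 = 0

[0, 20, 0, 0, 0]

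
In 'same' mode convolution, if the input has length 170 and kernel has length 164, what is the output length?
'Same' mode returns an output with the same length as the input: 170

170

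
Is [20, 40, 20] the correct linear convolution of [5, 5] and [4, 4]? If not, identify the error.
Recompute linear convolution of [5, 5] and [4, 4]: y[0] = 5×4 = 20; y[1] = 5×4 + 5×4 = 40; y[2] = 5×4 = 20 → [20, 40, 20]. Given [20, 40, 20] matches, so answer: Yes

Yes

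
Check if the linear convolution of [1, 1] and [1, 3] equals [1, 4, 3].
Recompute linear convolution of [1, 1] and [1, 3]: y[0] = 1×1 = 1; y[1] = 1×3 + 1×1 = 4; y[2] = 1×3 = 3 → [1, 4, 3]. Given [1, 4, 3] matches, so answer: Yes

Yes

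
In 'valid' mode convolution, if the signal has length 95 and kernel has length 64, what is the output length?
'Valid' mode counts only positions where the kernel fully overlaps the signal: m - n + 1 = 95 - 64 + 1 = 32

32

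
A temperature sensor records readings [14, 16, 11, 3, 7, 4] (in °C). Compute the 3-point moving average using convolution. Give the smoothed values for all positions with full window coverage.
3-point moving average kernel = [1, 1, 1]. Apply in 'valid' mode (full window coverage): avg[0] = (14 + 16 + 11) / 3 = 13.67; avg[1] = (16 + 11 + 3) / 3 = 10.0; avg[2] = (11 + 3 + 7) / 3 = 7.0; avg[3] = (3 + 7 + 4) / 3 = 4.67. Smoothed values: [13.67, 10.0, 7.0, 4.67]

[13.67, 10.0, 7.0, 4.67]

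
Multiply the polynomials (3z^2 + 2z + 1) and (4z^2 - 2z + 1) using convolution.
Ascending coefficients: a = [1, 2, 3], b = [1, -2, 4]. c[0] = 1×1 = 1; c[1] = 1×-2 + 2×1 = 0; c[2] = 1×4 + 2×-2 + 3×1 = 3; c[3] = 2×4 + 3×-2 = 2; c[4] = 3×4 = 12. Result coefficients: [1, 0, 3, 2, 12] → 12z^4 + 2z^3 + 3z^2 + 1

12z^4 + 2z^3 + 3z^2 + 1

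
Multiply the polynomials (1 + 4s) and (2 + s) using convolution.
Ascending coefficients: a = [1, 4], b = [2, 1]. c[0] = 1×2 = 2; c[1] = 1×1 + 4×2 = 9; c[2] = 4×1 = 4. Result coefficients: [2, 9, 4] → 2 + 9s + 4s^2

2 + 9s + 4s^2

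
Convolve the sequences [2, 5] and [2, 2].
y[0] = 2×2 = 4; y[1] = 2×2 + 5×2 = 14; y[2] = 5×2 = 10

[4, 14, 10]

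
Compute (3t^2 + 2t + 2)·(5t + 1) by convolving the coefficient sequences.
Ascending coefficients: a = [2, 2, 3], b = [1, 5]. c[0] = 2×1 = 2; c[1] = 2×5 + 2×1 = 12; c[2] = 2×5 + 3×1 = 13; c[3] = 3×5 = 15. Result coefficients: [2, 12, 13, 15] → 15t^3 + 13t^2 + 12t + 2

15t^3 + 13t^2 + 12t + 2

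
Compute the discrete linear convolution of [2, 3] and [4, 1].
y[0] = 2×4 = 8; y[1] = 2×1 + 3×4 = 14; y[2] = 3×1 = 3

[8, 14, 3]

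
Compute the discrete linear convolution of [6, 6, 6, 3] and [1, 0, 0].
y[0] = 6×1 = 6; y[1] = 6×0 + 6×1 = 6; y[2] = 6×0 + 6×0 + 6×1 = 6; y[3] = 6×0 + 6×0 + 3×1 = 3; y[4] = 6×0 + 3×0 = 0; y[5] = 3×0 = 0

[6, 6, 6, 3, 0, 0]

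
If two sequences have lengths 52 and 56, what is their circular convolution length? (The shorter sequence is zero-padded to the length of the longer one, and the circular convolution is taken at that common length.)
Circular convolution (zero-padding the shorter input) has length max(m, n) = max(52, 56) = 56

56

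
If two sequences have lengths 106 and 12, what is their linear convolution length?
Linear/full convolution length: m + n - 1 = 106 + 12 - 1 = 117

117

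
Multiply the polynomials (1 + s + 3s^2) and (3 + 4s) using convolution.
Ascending coefficients: a = [1, 1, 3], b = [3, 4]. c[0] = 1×3 = 3; c[1] = 1×4 + 1×3 = 7; c[2] = 1×4 + 3×3 = 13; c[3] = 3×4 = 12. Result coefficients: [3, 7, 13, 12] → 3 + 7s + 13s^2 + 12s^3

3 + 7s + 13s^2 + 12s^3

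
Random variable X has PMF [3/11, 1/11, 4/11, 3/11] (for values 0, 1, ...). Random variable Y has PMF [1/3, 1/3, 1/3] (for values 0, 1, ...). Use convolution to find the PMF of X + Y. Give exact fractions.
P(X+Y=k) = Σ_i P(X=i)·P(Y=k-i) — a convolution of [3/11, 1/11, 4/11, 3/11] and [1/3, 1/3, 1/3]. P(X+Y=0) = (3/11)×(1/3) = 1/11; P(X+Y=1) = (3/11)×(1/3) + (1/11)×(1/3) = 1/11 + 1/33 = 4/33; P(X+Y=2) = (3/11)×(1/3) + (1/11)×(1/3) + (4/11)×(1/3) = 1/11 + 1/33 + 4/33 = 8/33; P(X+Y=3) = (1/11)×(1/3) + (4/11)×(1/3) + (3/11)×(1/3) = 1/33 + 4/33 + 1/11 = 8/33; P(X+Y=4) = (4/11)×(1/3) + (3/11)×(1/3) = 4/33 + 1/11 = 7/33; P(X+Y=5) = (3/11)×(1/3) = 1/11. PMF: [1/11, 4/33, 8/33, 8/33, 7/33, 1/11] (sums to 1 ✓)

[1/11, 4/33, 8/33, 8/33, 7/33, 1/11]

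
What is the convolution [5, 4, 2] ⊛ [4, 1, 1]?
y[0] = 5×4 = 20; y[1] = 5×1 + 4×4 = 21; y[2] = 5×1 + 4×1 + 2×4 = 17; y[3] = 4×1 + 2×1 = 6; y[4] = 2×1 = 2

[20, 21, 17, 6, 2]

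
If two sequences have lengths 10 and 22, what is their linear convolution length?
Linear/full convolution length: m + n - 1 = 10 + 22 - 1 = 31

31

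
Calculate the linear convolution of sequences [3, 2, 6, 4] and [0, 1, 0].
y[0] = 3×0 = 0; y[1] = 3×1 + 2×0 = 3; y[2] = 3×0 + 2×1 + 6×0 = 2; y[3] = 2×0 + 6×1 + 4×0 = 6; y[4] = 6×0 + 4×1 = 4; y[5] = 4×0 = 0

[0, 3, 2, 6, 4, 0]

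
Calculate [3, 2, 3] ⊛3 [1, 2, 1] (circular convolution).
Use y[k] = Σ_j a[j]·b[(k-j) mod 3]. y[0] = 3×1 + 2×1 + 3×2 = 11; y[1] = 3×2 + 2×1 + 3×1 = 11; y[2] = 3×1 + 2×2 + 3×1 = 10. Result: [11, 11, 10]

[11, 11, 10]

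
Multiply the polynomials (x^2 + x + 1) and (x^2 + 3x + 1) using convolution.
Ascending coefficients: a = [1, 1, 1], b = [1, 3, 1]. c[0] = 1×1 = 1; c[1] = 1×3 + 1×1 = 4; c[2] = 1×1 + 1×3 + 1×1 = 5; c[3] = 1×1 + 1×3 = 4; c[4] = 1×1 = 1. Result coefficients: [1, 4, 5, 4, 1] → x^4 + 4x^3 + 5x^2 + 4x + 1

x^4 + 4x^3 + 5x^2 + 4x + 1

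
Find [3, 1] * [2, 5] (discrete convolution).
y[0] = 3×2 = 6; y[1] = 3×5 + 1×2 = 17; y[2] = 1×5 = 5

[6, 17, 5]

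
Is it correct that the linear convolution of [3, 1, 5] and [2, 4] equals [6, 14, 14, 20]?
Recompute linear convolution of [3, 1, 5] and [2, 4]: y[0] = 3×2 = 6; y[1] = 3×4 + 1×2 = 14; y[2] = 1×4 + 5×2 = 14; y[3] = 5×4 = 20 → [6, 14, 14, 20]. Given [6, 14, 14, 20] matches, so answer: Yes

Yes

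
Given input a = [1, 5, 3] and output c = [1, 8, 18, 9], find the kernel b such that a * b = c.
Output length 4 = len(a) + len(b) - 1 ⇒ len(b) = 2. Solve b forward using b[k] = (c[k] - Σ_{i≥1} a[i]·b[k-i]) / a[0]: b[0] = c[0] / a[0] = 1 / 1 = 1; b[1] = (c[1] - 5×1) / a[0] = (8 - 5×1) / 1 = 3. So b = [1, 3]. Forward-check [1, 5, 3] * [1, 3]: c[0] = 1×1 = 1; c[1] = 1×3 + 5×1 = 8; c[2] = 5×3 + 3×1 = 18; c[3] = 3×3 = 9 → [1, 8, 18, 9] ✓

[1, 3]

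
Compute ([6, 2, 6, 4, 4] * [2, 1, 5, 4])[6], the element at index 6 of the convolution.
Use y[k] = Σ_i a[i]·b[k-i] at k=6. y[6] = 4×4 + 4×5 = 36

36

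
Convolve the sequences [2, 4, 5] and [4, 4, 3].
y[0] = 2×4 = 8; y[1] = 2×4 + 4×4 = 24; y[2] = 2×3 + 4×4 + 5×4 = 42; y[3] = 4×3 + 5×4 = 32; y[4] = 5×3 = 15

[8, 24, 42, 32, 15]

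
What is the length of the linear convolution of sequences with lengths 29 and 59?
Linear/full convolution length: m + n - 1 = 29 + 59 - 1 = 87

87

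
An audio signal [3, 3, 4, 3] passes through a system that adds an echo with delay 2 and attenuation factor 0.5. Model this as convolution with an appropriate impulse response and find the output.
Direct-path + delayed-attenuated-path model → impulse response h = [1, 0, 0.5] (1 at lag 0, 0.5 at lag 2). Output y[n] = x[n] + 0.5·x[n - 2] (with x[n] = 0 outside 0..3): y[0] = 3 + 0.5×0 = 3; y[1] = 3 + 0.5×0 = 3; y[2] = 4 + 0.5×3 = 5.5; y[3] = 3 + 0.5×3 = 4.5; y[4] = 0 + 0.5×4 = 2.0; y[5] = 0 + 0.5×3 = 1.5. So y = [3, 3, 5.5, 4.5, 2.0, 1.5]

[3, 3, 5.5, 4.5, 2.0, 1.5]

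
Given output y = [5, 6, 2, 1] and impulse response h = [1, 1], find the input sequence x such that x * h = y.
Deconvolve y=[5, 6, 2, 1] by h=[1, 1]. Since h[0]=1, solve forward: x[0] = y[0] / 1 = 5; x[1] = (y[1] - 5×1) / 1 = 1; x[2] = (y[2] - 1×1) / 1 = 1. So x = [5, 1, 1]. Check by forward convolution: y[0] = 5×1 = 5; y[1] = 5×1 + 1×1 = 6; y[2] = 1×1 + 1×1 = 2; y[3] = 1×1 = 1

[5, 1, 1]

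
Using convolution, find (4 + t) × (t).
Ascending coefficients: a = [4, 1], b = [0, 1]. c[0] = 4×0 = 0; c[1] = 4×1 + 1×0 = 4; c[2] = 1×1 = 1. Result coefficients: [0, 4, 1] → 4t + t^2

4t + t^2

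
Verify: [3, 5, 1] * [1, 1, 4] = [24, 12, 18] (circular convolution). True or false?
Recompute circular convolution of [3, 5, 1] and [1, 1, 4]: y[0] = 3×1 + 5×4 + 1×1 = 24; y[1] = 3×1 + 5×1 + 1×4 = 12; y[2] = 3×4 + 5×1 + 1×1 = 18 → [24, 12, 18]. Given [24, 12, 18] matches, so answer: Yes

Yes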